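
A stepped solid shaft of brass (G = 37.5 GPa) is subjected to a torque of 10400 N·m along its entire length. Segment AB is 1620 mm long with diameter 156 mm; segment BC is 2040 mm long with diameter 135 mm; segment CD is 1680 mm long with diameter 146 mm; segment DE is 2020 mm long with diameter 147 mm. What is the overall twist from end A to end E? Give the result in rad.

0.0477 rad

J_AB = π(0.156)⁴/32 = 5.81×10^-5 m⁴; J_BC = π(0.135)⁴/32 = 3.26×10^-5 m⁴; J_CD = π(0.146)⁴/32 = 4.46×10^-5 m⁴; J_DE = π(0.147)⁴/32 = 4.58×10^-5 m⁴.
θ = (T/G)·Σ L_i/J_i = (10400/37.5×10⁹)·(1.62/5.81×10^-5 + 2.04/3.26×10^-5 + 1.68/4.46×10^-5 + 2.02/4.58×10^-5) = 0.04774 rad.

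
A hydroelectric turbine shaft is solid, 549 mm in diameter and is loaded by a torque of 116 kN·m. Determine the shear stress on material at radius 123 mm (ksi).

J = πd⁴/32 = π(0.549)⁴/32 = 8.918×10^-3 m⁴.
Shear stress varies linearly with radius: τ = T·r/J = 116000 × 0.123 / 8.918×10^-3 = 1.600×10^6 Pa.

0.232 ksi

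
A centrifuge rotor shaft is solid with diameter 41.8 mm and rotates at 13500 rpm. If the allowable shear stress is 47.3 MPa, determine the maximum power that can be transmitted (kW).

959 kW

J = πd⁴/32 = π(0.0418)⁴/32 = 2.997×10^-7 m⁴.
T_max = τ_allow·J/r = 4.73×10^7 × 2.997×10^-7 / 0.0209 = 678.3 N·m.
ω = 2π·13500/60 = 1414 rad/s, so P_max = T_max·ω = 9.589×10^5 W.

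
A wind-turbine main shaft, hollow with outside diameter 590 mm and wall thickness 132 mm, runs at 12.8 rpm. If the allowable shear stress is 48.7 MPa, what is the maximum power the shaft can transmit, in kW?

J = π(d_o⁴ − d_i⁴)/32 = π(0.590⁴ − 0.326⁴)/32 = 0.01079 m⁴.
T_max = τ_allow·J/r = 4.87×10^7 × 0.01079 / 0.295 = 1.781e6 N·m.
ω = 2π·12.8/60 = 1.340 rad/s, so P_max = T_max·ω = 2.387×10^6 W.

2390 kW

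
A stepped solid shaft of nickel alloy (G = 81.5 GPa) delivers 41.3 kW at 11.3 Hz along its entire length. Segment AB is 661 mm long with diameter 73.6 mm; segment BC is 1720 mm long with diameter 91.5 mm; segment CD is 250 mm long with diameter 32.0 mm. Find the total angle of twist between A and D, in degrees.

ω = 2π·11.3 = 71.00 rad/s, so T = P/ω = 41.3×10³ / 71.00 = 581.7 N·m.
J_AB = π(0.0736)⁴/32 = 2.88×10^-6 m⁴; J_BC = π(0.0915)⁴/32 = 6.88×10^-6 m⁴; J_CD = π(0.0320)⁴/32 = 1.03×10^-7 m⁴.
θ = (T/G)·Σ L_i/J_i = (581.7/81.5×10⁹)·(0.661/2.88×10^-6 + 1.72/6.88×10^-6 + 0.250/1.03×10^-7) = 0.02075 rad.

1.19°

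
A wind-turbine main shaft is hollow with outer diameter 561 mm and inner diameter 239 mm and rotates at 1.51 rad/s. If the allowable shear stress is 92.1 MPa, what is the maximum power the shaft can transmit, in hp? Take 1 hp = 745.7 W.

J = π(d_o⁴ − d_i⁴)/32 = π(0.561⁴ − 0.239⁴)/32 = 9.404×10^-3 m⁴.
T_max = τ_allow·J/r = 9.21×10^7 × 9.404×10^-3 / 0.281 = 3.088e6 N·m.
ω = 1.51 rad/s, so P_max = T_max·ω = 4.662×10^6 W.

6250 hp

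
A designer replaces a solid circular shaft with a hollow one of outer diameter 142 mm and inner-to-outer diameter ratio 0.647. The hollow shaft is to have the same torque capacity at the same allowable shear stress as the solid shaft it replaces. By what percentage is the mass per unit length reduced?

Equal τ_max and T ⇒ the solid shaft needs d_s³ = d_o³(1−k⁴), so d_s = 142·(1−0.647⁴)^(1/3) = 133.2 mm.
Area ratio A_h/A_s = d_o²(1−k²)/d_s² = (1−k²)/(1−k⁴)^(2/3) = 0.6611.
Mass saving = 1 − 0.6611 = 33.9 %.

33.9 %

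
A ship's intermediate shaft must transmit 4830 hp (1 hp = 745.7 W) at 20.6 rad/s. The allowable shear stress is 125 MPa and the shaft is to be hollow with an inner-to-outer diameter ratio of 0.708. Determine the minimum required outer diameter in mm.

212 mm

ω = 20.6 rad/s, so T = P/ω = 4830×745.7 / 20.60 = 174800 N·m.
For a hollow shaft with d_i/d_o = 0.708: τ_max = 16T/(π d_o³ (1−k⁴)), so d_o = [16T/(π τ_allow (1−k⁴))]^(1/3) = [16·174800/(π·1.25×10^8·0.7487)]^(1/3) = 0.2119 m.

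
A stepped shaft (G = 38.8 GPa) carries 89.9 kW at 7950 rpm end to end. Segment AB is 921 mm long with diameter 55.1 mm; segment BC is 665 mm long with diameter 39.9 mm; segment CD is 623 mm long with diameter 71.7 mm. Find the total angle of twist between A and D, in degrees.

0.627°

ω = 2π·7950/60 = 832.5 rad/s, so T = P/ω = 89.9×10³ / 832.5 = 108.0 N·m.
J_AB = π(0.0551)⁴/32 = 9.05×10^-7 m⁴; J_BC = π(0.0399)⁴/32 = 2.49×10^-7 m⁴; J_CD = π(0.0717)⁴/32 = 2.59×10^-6 m⁴.
θ = (T/G)·Σ L_i/J_i = (108.0/38.8×10⁹)·(0.921/9.05×10^-7 + 0.665/2.49×10^-7 + 0.623/2.59×10^-6) = 0.01094 rad.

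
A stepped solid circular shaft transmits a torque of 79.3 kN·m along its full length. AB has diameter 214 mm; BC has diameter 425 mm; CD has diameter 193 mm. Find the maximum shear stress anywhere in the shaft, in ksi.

8.15 ksi

Under the same torque, τ_max = 16T/(πd³) is largest where d is smallest — segment CD (d = 193 mm).
τ_max = 16·79300/(π·(0.193)³) = 5.618×10^7 Pa.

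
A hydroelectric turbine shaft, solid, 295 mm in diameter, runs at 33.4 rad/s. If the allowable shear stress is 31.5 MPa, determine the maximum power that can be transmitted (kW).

J = πd⁴/32 = π(0.295)⁴/32 = 7.435×10^-4 m⁴.
T_max = τ_allow·J/r = 3.15×10^7 × 7.435×10^-4 / 0.147 = 158800 N·m.
ω = 33.4 rad/s, so P_max = T_max·ω = 5.303×10^6 W.

5300 kW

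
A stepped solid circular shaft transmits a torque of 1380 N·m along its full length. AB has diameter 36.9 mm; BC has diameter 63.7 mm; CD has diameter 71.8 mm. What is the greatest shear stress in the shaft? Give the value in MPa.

140 MPa

Under the same torque, τ_max = 16T/(πd³) is largest where d is smallest — segment AB (d = 36.9 mm).
τ_max = 16·1380/(π·(0.0369)³) = 1.399×10^8 Pa.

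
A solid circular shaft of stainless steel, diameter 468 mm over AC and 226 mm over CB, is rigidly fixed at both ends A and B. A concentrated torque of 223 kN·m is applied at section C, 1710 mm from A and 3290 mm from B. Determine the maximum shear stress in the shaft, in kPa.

Compatibility: T_A·a/J_AC = T_B·b/J_CB with T_A + T_B = T₀.
J_AC = 4.71×10^-3 m⁴, J_CB = 2.56×10^-4 m⁴, so T_A = T₀·(J_AC/a)/((J_AC/a)+(J_CB/b)) = 216900 N·m, T_B = 6130 N·m.
τ in each portion: τ_AC = 1.08×10^7 Pa, τ_CB = 2.70×10^6 Pa; maximum is in AC.
τ_max = T_AC·r/J = 216900·0.234/4.71×10^-3 = 1.078×10^7 Pa.

10800 kPa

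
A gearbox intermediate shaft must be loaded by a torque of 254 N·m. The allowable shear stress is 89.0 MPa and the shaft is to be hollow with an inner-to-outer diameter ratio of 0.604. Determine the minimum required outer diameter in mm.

25.6 mm

For a hollow shaft with d_i/d_o = 0.604: τ_max = 16T/(π d_o³ (1−k⁴)), so d_o = [16T/(π τ_allow (1−k⁴))]^(1/3) = [16·254.0/(π·8.90×10^7·0.8669)]^(1/3) = 0.02559 m.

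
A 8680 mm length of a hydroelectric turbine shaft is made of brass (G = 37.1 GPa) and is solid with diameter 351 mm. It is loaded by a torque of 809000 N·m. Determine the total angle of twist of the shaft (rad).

J = πd⁴/32 = π(0.351)⁴/32 = 1.490×10^-3 m⁴.
θ = T·L/(G·J) = 809000 × 8.68 / (37.1×10⁹ × 1.490×10^-3) = 0.1270 rad.

0.127 rad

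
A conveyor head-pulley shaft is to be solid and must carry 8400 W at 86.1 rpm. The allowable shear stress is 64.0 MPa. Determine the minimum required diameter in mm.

42.0 mm

ω = 2π·86.1/60 = 9.016 rad/s, so T = P/ω = 8400 / 9.016 = 931.6 N·m.
For a solid shaft τ_max = 16T/(πd³), so d = (16T/(π τ_allow))^(1/3) = (16·931.6/(π·6.40×10^7))^(1/3) = 0.04201 m.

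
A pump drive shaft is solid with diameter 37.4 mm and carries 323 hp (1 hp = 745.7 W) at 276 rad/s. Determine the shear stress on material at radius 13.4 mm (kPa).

60900 kPa

ω = 276 rad/s, so T = P/ω = 323×745.7 / 276.0 = 872.7 N·m.
J = πd⁴/32 = π(0.0374)⁴/32 = 1.921×10^-7 m⁴.
Shear stress varies linearly with radius: τ = T·r/J = 872.7 × 0.0134 / 1.921×10^-7 = 6.088×10^7 Pa.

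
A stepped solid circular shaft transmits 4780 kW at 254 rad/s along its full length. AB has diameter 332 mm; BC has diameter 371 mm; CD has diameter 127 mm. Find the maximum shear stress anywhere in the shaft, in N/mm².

46.8 N/mm²

ω = 254 rad/s, so T = P/ω = 4780×10³ / 254.0 = 18820 N·m.
Under the same torque, τ_max = 16T/(πd³) is largest where d is smallest — segment CD (d = 127 mm).
τ_max = 16·18820/(π·(0.127)³) = 4.679×10^7 Pa.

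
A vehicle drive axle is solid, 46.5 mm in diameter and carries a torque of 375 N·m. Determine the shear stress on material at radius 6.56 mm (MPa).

J = πd⁴/32 = π(0.0465)⁴/32 = 4.590×10^-7 m⁴.
Shear stress varies linearly with radius: τ = T·r/J = 375.0 × 0.00656 / 4.590×10^-7 = 5.359×10^6 Pa.

5.36 MPa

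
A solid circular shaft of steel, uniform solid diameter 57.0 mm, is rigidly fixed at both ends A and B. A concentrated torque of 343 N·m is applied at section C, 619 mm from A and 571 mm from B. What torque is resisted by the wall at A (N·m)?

165 N·m

With uniform GJ and both ends fixed, compatibility θ_AC = θ_CB gives T_A·a = T_B·b, together with T_A + T_B = T₀.
T_A = T₀·b/(a+b) = 343.0·571/1190 = 164.6 N·m; T_B = 178.4 N·m.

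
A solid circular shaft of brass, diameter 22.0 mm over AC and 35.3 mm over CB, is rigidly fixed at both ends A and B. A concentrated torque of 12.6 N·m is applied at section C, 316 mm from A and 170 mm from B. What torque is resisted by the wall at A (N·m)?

0.946 N·m

Compatibility: T_A·a/J_AC = T_B·b/J_CB with T_A + T_B = T₀.
J_AC = 2.30×10^-8 m⁴, J_CB = 1.52×10^-7 m⁴, so T_A = T₀·(J_AC/a)/((J_AC/a)+(J_CB/b)) = 0.9459 N·m, T_B = 11.65 N·m.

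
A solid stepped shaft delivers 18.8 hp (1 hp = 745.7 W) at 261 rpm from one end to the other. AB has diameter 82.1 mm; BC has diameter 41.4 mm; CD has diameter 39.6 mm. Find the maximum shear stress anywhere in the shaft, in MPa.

42.1 MPa

ω = 2π·261/60 = 27.33 rad/s, so T = P/ω = 18.8×745.7 / 27.33 = 512.9 N·m.
Under the same torque, τ_max = 16T/(πd³) is largest where d is smallest — segment CD (d = 39.6 mm).
τ_max = 16·512.9/(π·(0.0396)³) = 4.207×10^7 Pa.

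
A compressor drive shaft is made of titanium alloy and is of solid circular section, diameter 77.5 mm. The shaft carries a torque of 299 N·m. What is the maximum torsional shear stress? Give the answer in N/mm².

3.27 N/mm²

J = πd⁴/32 = π(0.0775)⁴/32 = 3.542×10^-6 m⁴.
τ_max = T·r/J = 299.0 × 0.0387 / 3.542×10^-6 = 3.271×10^6 Pa.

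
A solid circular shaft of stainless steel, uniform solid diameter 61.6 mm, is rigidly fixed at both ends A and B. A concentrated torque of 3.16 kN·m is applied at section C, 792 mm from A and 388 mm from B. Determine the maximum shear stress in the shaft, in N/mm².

46.2 N/mm²

With uniform GJ and both ends fixed, compatibility θ_AC = θ_CB gives T_A·a = T_B·b, together with T_A + T_B = T₀.
T_A = T₀·b/(a+b) = 3160·388/1180 = 1039 N·m; T_B = 2121 N·m.
τ in each portion: τ_AC = 2.26×10^7 Pa, τ_CB = 4.62×10^7 Pa; maximum is in CB.
τ_max = T_CB·r/J = 2121·0.0308/1.41×10^-6 = 4.621×10^7 Pa.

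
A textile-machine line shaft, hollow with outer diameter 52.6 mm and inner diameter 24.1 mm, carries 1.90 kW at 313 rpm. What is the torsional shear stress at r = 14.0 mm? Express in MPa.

ω = 2π·313/60 = 32.78 rad/s, so T = P/ω = 1.90×10³ / 32.78 = 57.97 N·m.
J = π(d_o⁴ − d_i⁴)/32 = π(0.0526⁴ − 0.0241⁴)/32 = 7.184×10^-7 m⁴.
Shear stress varies linearly with radius: τ = T·r/J = 57.97 × 0.0140 / 7.184×10^-7 = 1.130×10^6 Pa.

1.13 MPa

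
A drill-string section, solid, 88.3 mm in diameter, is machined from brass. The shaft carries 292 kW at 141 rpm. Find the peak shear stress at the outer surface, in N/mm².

ω = 2π·141/60 = 14.77 rad/s, so T = P/ω = 292×10³ / 14.77 = 19780 N·m.
J = πd⁴/32 = π(0.0883)⁴/32 = 5.968×10^-6 m⁴.
τ_max = T·r/J = 19780 × 0.0442 / 5.968×10^-6 = 1.463×10^8 Pa.

146 N/mm²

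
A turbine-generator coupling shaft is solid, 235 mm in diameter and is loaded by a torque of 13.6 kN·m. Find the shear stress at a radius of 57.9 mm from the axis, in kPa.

2630 kPa

J = πd⁴/32 = π(0.235)⁴/32 = 2.994×10^-4 m⁴.
Shear stress varies linearly with radius: τ = T·r/J = 13600 × 0.0579 / 2.994×10^-4 = 2.630×10^6 Pa.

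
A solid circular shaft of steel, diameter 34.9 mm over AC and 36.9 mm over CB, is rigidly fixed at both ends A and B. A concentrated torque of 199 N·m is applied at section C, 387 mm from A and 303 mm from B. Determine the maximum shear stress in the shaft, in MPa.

12.4 MPa

Compatibility: T_A·a/J_AC = T_B·b/J_CB with T_A + T_B = T₀.
J_AC = 1.46×10^-7 m⁴, J_CB = 1.82×10^-7 m⁴, so T_A = T₀·(J_AC/a)/((J_AC/a)+(J_CB/b)) = 76.65 N·m, T_B = 122.3 N·m.
τ in each portion: τ_AC = 9.18×10^6 Pa, τ_CB = 1.24×10^7 Pa; maximum is in CB.
τ_max = T_CB·r/J = 122.3·0.0184/1.82×10^-7 = 1.240×10^7 Pa.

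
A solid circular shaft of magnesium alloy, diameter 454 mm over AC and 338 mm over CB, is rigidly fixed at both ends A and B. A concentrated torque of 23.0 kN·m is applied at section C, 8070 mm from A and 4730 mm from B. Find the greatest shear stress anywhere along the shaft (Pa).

Compatibility: T_A·a/J_AC = T_B·b/J_CB with T_A + T_B = T₀.
J_AC = 4.17×10^-3 m⁴, J_CB = 1.28×10^-3 m⁴, so T_A = T₀·(J_AC/a)/((J_AC/a)+(J_CB/b)) = 15090 N·m, T_B = 7910 N·m.
τ in each portion: τ_AC = 8.21×10^5 Pa, τ_CB = 1.04×10^6 Pa; maximum is in CB.
τ_max = T_CB·r/J = 7910·0.169/1.28×10^-3 = 1.043×10^6 Pa.

1.04e6 Pa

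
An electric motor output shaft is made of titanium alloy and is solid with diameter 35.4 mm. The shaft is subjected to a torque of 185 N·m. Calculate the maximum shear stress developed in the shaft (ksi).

3.08 ksi

J = πd⁴/32 = π(0.0354)⁴/32 = 1.542×10^-7 m⁴.
τ_max = T·r/J = 185.0 × 0.0177 / 1.542×10^-7 = 2.124×10^7 Pa.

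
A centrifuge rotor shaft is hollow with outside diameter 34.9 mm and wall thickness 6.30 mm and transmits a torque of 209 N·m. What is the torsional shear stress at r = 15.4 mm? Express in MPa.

J = π(d_o⁴ − d_i⁴)/32 = π(0.0349⁴ − 0.0223⁴)/32 = 1.214×10^-7 m⁴.
Shear stress varies linearly with radius: τ = T·r/J = 209.0 × 0.0154 / 1.214×10^-7 = 2.652×10^7 Pa.

26.5 MPa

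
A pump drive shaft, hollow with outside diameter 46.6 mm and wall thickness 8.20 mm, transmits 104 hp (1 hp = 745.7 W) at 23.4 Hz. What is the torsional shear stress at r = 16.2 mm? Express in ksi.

ω = 2π·23.4 = 147.0 rad/s, so T = P/ω = 104×745.7 / 147.0 = 527.5 N·m.
J = π(d_o⁴ − d_i⁴)/32 = π(0.0466⁴ − 0.0302⁴)/32 = 3.813×10^-7 m⁴.
Shear stress varies linearly with radius: τ = T·r/J = 527.5 × 0.0162 / 3.813×10^-7 = 2.241×10^7 Pa.

3.25 ksi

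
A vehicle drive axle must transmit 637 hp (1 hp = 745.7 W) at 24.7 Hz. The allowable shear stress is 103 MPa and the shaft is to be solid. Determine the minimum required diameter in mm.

53.3 mm

ω = 2π·24.7 = 155.2 rad/s, so T = P/ω = 637×745.7 / 155.2 = 3061 N·m.
For a solid shaft τ_max = 16T/(πd³), so d = (16T/(π τ_allow))^(1/3) = (16·3061/(π·1.03×10^8))^(1/3) = 0.05329 m.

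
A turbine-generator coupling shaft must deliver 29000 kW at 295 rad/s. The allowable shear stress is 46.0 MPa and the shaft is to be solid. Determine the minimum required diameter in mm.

ω = 295 rad/s, so T = P/ω = 29000×10³ / 295.0 = 98310 N·m.
For a solid shaft τ_max = 16T/(πd³), so d = (16T/(π τ_allow))^(1/3) = (16·98310/(π·4.60×10^7))^(1/3) = 0.2216 m.

222 mm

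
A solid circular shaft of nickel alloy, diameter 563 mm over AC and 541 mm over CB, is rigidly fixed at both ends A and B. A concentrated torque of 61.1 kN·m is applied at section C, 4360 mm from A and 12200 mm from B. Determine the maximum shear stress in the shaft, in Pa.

1.34e6 Pa

Compatibility: T_A·a/J_AC = T_B·b/J_CB with T_A + T_B = T₀.
J_AC = 9.86×10^-3 m⁴, J_CB = 8.41×10^-3 m⁴, so T_A = T₀·(J_AC/a)/((J_AC/a)+(J_CB/b)) = 46830 N·m, T_B = 14270 N·m.
τ in each portion: τ_AC = 1.34×10^6 Pa, τ_CB = 4.59×10^5 Pa; maximum is in AC.
τ_max = T_AC·r/J = 46830·0.281/9.86×10^-3 = 1.337×10^6 Pa.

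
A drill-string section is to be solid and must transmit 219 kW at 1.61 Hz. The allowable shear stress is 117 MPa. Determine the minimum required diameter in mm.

98.0 mm

ω = 2π·1.61 = 10.12 rad/s, so T = P/ω = 219×10³ / 10.12 = 21650 N·m.
For a solid shaft τ_max = 16T/(πd³), so d = (16T/(π τ_allow))^(1/3) = (16·21650/(π·1.17×10^8))^(1/3) = 0.09804 m.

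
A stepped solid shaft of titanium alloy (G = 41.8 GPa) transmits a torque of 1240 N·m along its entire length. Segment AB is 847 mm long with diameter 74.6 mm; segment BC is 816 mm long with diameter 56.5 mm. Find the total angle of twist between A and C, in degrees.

1.86°

J_AB = π(0.0746)⁴/32 = 3.04×10^-6 m⁴; J_BC = π(0.0565)⁴/32 = 1.00×10^-6 m⁴.
θ = (T/G)·Σ L_i/J_i = (1240/41.8×10⁹)·(0.847/3.04×10^-6 + 0.816/1.00×10^-6) = 0.03246 rad.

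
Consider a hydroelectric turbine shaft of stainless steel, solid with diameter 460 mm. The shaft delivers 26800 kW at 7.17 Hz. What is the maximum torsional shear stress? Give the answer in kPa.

31100 kPa

ω = 2π·7.17 = 45.05 rad/s, so T = P/ω = 26800×10³ / 45.05 = 594900 N·m.
J = πd⁴/32 = π(0.460)⁴/32 = 4.396×10^-3 m⁴.
τ_max = T·r/J = 594900 × 0.230 / 4.396×10^-3 = 3.113×10^7 Pa.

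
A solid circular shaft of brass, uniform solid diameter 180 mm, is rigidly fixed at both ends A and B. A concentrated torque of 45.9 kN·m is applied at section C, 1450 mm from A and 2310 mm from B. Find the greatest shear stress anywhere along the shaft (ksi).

With uniform GJ and both ends fixed, compatibility θ_AC = θ_CB gives T_A·a = T_B·b, together with T_A + T_B = T₀.
T_A = T₀·b/(a+b) = 45900·2310/3760 = 28200 N·m; T_B = 17700 N·m.
τ in each portion: τ_AC = 2.46×10^7 Pa, τ_CB = 1.55×10^7 Pa; maximum is in AC.
τ_max = T_AC·r/J = 28200·0.0900/1.03×10^-4 = 2.463×10^7 Pa.

3.57 ksi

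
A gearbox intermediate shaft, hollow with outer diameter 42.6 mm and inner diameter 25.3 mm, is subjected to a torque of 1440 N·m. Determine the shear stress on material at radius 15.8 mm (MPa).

J = π(d_o⁴ − d_i⁴)/32 = π(0.0426⁴ − 0.0253⁴)/32 = 2.831×10^-7 m⁴.
Shear stress varies linearly with radius: τ = T·r/J = 1440 × 0.0158 / 2.831×10^-7 = 8.037×10^7 Pa.

80.4 MPa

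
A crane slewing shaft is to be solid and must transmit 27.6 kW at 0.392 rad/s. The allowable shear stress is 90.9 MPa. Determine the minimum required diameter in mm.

158 mm

ω = 0.392 rad/s, so T = P/ω = 27.6×10³ / 0.3920 = 70410 N·m.
For a solid shaft τ_max = 16T/(πd³), so d = (16T/(π τ_allow))^(1/3) = (16·70410/(π·9.09×10^7))^(1/3) = 0.1580 m.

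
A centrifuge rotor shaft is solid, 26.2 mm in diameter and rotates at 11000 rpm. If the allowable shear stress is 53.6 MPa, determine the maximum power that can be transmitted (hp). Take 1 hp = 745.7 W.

J = πd⁴/32 = π(0.0262)⁴/32 = 4.626×10^-8 m⁴.
T_max = τ_allow·J/r = 5.36×10^7 × 4.626×10^-8 / 0.0131 = 189.3 N·m.
ω = 2π·11000/60 = 1152 rad/s, so P_max = T_max·ω = 2.180×10^5 W.

292 hp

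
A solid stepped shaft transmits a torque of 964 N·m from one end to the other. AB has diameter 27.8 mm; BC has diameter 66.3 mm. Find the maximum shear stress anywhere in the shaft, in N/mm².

Under the same torque, τ_max = 16T/(πd³) is largest where d is smallest — segment AB (d = 27.8 mm).
τ_max = 16·964.0/(π·(0.0278)³) = 2.285×10^8 Pa.

229 N/mm²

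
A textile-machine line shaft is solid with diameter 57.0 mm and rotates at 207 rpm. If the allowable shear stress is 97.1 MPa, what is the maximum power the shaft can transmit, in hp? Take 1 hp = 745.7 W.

103 hp

J = πd⁴/32 = π(0.0570)⁴/32 = 1.036×10^-6 m⁴.
T_max = τ_allow·J/r = 9.71×10^7 × 1.036×10^-6 / 0.0285 = 3531 N·m.
ω = 2π·207/60 = 21.68 rad/s, so P_max = T_max·ω = 7.654×10^4 W.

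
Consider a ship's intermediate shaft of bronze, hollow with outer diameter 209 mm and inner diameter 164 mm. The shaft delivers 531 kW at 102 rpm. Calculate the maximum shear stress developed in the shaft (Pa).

ω = 2π·102/60 = 10.68 rad/s, so T = P/ω = 531×10³ / 10.68 = 49710 N·m.
J = π(d_o⁴ − d_i⁴)/32 = π(0.209⁴ − 0.164⁴)/32 = 1.163×10^-4 m⁴.
τ_max = T·r/J = 49710 × 0.104 / 1.163×10^-4 = 4.467×10^7 Pa.

4.47e7 Pa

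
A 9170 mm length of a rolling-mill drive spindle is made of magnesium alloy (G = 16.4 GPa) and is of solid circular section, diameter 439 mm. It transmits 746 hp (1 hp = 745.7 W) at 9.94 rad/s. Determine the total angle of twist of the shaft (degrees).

ω = 9.94 rad/s, so T = P/ω = 746×745.7 / 9.940 = 55970 N·m.
J = πd⁴/32 = π(0.439)⁴/32 = 3.646×10^-3 m⁴.
θ = T·L/(G·J) = 55970 × 9.17 / (16.4×10⁹ × 3.646×10^-3) = 8.582×10^-3 rad.

0.492°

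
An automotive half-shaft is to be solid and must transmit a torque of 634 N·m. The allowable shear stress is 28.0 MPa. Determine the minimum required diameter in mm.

48.7 mm

For a solid shaft τ_max = 16T/(πd³), so d = (16T/(π τ_allow))^(1/3) = (16·634.0/(π·2.80×10^7))^(1/3) = 0.04867 m.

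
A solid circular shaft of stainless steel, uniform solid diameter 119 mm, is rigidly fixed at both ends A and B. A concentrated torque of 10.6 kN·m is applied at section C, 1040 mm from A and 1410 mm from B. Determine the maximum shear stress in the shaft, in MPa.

With uniform GJ and both ends fixed, compatibility θ_AC = θ_CB gives T_A·a = T_B·b, together with T_A + T_B = T₀.
T_A = T₀·b/(a+b) = 10600·1410/2450 = 6100 N·m; T_B = 4500 N·m.
τ in each portion: τ_AC = 1.84×10^7 Pa, τ_CB = 1.36×10^7 Pa; maximum is in AC.
τ_max = T_AC·r/J = 6100·0.0595/1.97×10^-5 = 1.844×10^7 Pa.

18.4 MPa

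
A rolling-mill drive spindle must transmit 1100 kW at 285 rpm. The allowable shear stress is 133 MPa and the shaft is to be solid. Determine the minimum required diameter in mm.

112 mm

ω = 2π·285/60 = 29.85 rad/s, so T = P/ω = 1100×10³ / 29.85 = 36860 N·m.
For a solid shaft τ_max = 16T/(πd³), so d = (16T/(π τ_allow))^(1/3) = (16·36860/(π·1.33×10^8))^(1/3) = 0.1122 m.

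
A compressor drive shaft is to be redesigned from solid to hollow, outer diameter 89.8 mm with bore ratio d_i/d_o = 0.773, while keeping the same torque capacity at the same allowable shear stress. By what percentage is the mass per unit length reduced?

46.0 %

Equal τ_max and T ⇒ the solid shaft needs d_s³ = d_o³(1−k⁴), so d_s = 89.8·(1−0.773⁴)^(1/3) = 77.51 mm.
Area ratio A_h/A_s = d_o²(1−k²)/d_s² = (1−k²)/(1−k⁴)^(2/3) = 0.5403.
Mass saving = 1 − 0.5403 = 46.0 %.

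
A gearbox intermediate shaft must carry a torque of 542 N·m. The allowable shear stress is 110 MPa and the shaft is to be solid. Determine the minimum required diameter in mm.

29.3 mm

For a solid shaft τ_max = 16T/(πd³), so d = (16T/(π τ_allow))^(1/3) = (16·542.0/(π·1.10×10^8))^(1/3) = 0.02928 m.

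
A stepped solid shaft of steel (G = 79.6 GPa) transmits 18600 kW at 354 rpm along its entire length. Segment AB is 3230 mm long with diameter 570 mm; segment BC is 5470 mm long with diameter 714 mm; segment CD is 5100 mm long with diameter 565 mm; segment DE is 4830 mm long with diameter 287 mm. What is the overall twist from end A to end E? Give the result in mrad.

ω = 2π·354/60 = 37.07 rad/s, so T = P/ω = 18600×10³ / 37.07 = 501700 N·m.
J_AB = π(0.570)⁴/32 = 0.0104 m⁴; J_BC = π(0.714)⁴/32 = 0.0255 m⁴; J_CD = π(0.565)⁴/32 = 0.0100 m⁴; J_DE = π(0.287)⁴/32 = 6.66×10^-4 m⁴.
θ = (T/G)·Σ L_i/J_i = (501700/79.6×10⁹)·(3.23/0.0104 + 5.47/0.0255 + 5.10/0.0100 + 4.83/6.66×10^-4) = 0.05224 rad.

52.2 mrad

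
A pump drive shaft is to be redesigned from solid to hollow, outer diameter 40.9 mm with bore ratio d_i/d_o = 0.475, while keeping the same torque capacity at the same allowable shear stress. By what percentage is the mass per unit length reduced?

19.8 %

Equal τ_max and T ⇒ the solid shaft needs d_s³ = d_o³(1−k⁴), so d_s = 40.9·(1−0.475⁴)^(1/3) = 40.19 mm.
Area ratio A_h/A_s = d_o²(1−k²)/d_s² = (1−k²)/(1−k⁴)^(2/3) = 0.8018.
Mass saving = 1 − 0.8018 = 19.8 %.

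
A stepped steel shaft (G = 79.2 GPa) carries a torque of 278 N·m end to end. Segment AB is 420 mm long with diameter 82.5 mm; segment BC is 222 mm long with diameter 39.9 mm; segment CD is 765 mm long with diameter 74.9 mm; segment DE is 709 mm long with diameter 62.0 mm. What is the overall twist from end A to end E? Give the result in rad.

0.00604 rad

J_AB = π(0.0825)⁴/32 = 4.55×10^-6 m⁴; J_BC = π(0.0399)⁴/32 = 2.49×10^-7 m⁴; J_CD = π(0.0749)⁴/32 = 3.09×10^-6 m⁴; J_DE = π(0.0620)⁴/32 = 1.45×10^-6 m⁴.
θ = (T/G)·Σ L_i/J_i = (278.0/79.2×10⁹)·(0.420/4.55×10^-6 + 0.222/2.49×10^-7 + 0.765/3.09×10^-6 + 0.709/1.45×10^-6) = 6.040×10^-3 rad.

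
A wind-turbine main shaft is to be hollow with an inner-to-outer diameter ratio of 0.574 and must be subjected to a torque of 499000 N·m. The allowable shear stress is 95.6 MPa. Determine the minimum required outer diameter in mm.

310 mm

For a hollow shaft with d_i/d_o = 0.574: τ_max = 16T/(π d_o³ (1−k⁴)), so d_o = [16T/(π τ_allow (1−k⁴))]^(1/3) = [16·499000/(π·9.56×10^7·0.8914)]^(1/3) = 0.3101 m.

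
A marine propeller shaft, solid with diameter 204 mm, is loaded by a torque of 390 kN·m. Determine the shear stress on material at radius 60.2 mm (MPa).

J = πd⁴/32 = π(0.204)⁴/32 = 1.700×10^-4 m⁴.
Shear stress varies linearly with radius: τ = T·r/J = 390000 × 0.0602 / 1.700×10^-4 = 1.381×10^8 Pa.

138 MPa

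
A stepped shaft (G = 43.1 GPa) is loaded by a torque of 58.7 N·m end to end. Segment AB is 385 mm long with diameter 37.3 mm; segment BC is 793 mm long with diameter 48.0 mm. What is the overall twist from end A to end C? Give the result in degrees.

0.277°

J_AB = π(0.0373)⁴/32 = 1.90×10^-7 m⁴; J_BC = π(0.0480)⁴/32 = 5.21×10^-7 m⁴.
θ = (T/G)·Σ L_i/J_i = (58.70/43.1×10⁹)·(0.385/1.90×10^-7 + 0.793/5.21×10^-7) = 4.832×10^-3 rad.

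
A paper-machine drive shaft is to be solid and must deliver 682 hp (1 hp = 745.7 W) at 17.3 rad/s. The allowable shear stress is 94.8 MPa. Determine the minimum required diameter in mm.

ω = 17.3 rad/s, so T = P/ω = 682×745.7 / 17.30 = 29400 N·m.
For a solid shaft τ_max = 16T/(πd³), so d = (16T/(π τ_allow))^(1/3) = (16·29400/(π·9.48×10^7))^(1/3) = 0.1165 m.

116 mm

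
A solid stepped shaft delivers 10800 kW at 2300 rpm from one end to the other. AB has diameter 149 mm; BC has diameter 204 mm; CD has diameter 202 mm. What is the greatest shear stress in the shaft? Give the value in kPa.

ω = 2π·2300/60 = 240.9 rad/s, so T = P/ω = 10800×10³ / 240.9 = 44840 N·m.
Under the same torque, τ_max = 16T/(πd³) is largest where d is smallest — segment AB (d = 149 mm).
τ_max = 16·44840/(π·(0.149)³) = 6.904×10^7 Pa.

69000 kPa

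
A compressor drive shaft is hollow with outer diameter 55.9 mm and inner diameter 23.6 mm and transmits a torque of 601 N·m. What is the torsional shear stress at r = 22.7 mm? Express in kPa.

14700 kPa

J = π(d_o⁴ − d_i⁴)/32 = π(0.0559⁴ − 0.0236⁴)/32 = 9.282×10^-7 m⁴.
Shear stress varies linearly with radius: τ = T·r/J = 601.0 × 0.0227 / 9.282×10^-7 = 1.470×10^7 Pa.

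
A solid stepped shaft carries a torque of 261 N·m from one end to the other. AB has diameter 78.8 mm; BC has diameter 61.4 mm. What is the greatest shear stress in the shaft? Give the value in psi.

833 psi

Under the same torque, τ_max = 16T/(πd³) is largest where d is smallest — segment BC (d = 61.4 mm).
τ_max = 16·261.0/(π·(0.0614)³) = 5.743×10^6 Pa.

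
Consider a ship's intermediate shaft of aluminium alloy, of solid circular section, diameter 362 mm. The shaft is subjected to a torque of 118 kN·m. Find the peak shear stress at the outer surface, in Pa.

J = πd⁴/32 = π(0.362)⁴/32 = 1.686×10^-3 m⁴.
τ_max = T·r/J = 118000 × 0.181 / 1.686×10^-3 = 1.267×10^7 Pa.

1.27e7 Pa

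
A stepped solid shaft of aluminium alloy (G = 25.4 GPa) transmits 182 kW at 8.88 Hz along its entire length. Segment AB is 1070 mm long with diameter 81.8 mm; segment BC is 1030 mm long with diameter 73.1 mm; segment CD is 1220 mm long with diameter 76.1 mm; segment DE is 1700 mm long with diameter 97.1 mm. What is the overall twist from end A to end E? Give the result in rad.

ω = 2π·8.88 = 55.79 rad/s, so T = P/ω = 182×10³ / 55.79 = 3262 N·m.
J_AB = π(0.0818)⁴/32 = 4.40×10^-6 m⁴; J_BC = π(0.0731)⁴/32 = 2.80×10^-6 m⁴; J_CD = π(0.0761)⁴/32 = 3.29×10^-6 m⁴; J_DE = π(0.0971)⁴/32 = 8.73×10^-6 m⁴.
θ = (T/G)·Σ L_i/J_i = (3262/25.4×10⁹)·(1.07/4.40×10^-6 + 1.03/2.80×10^-6 + 1.22/3.29×10^-6 + 1.70/8.73×10^-6) = 0.1510 rad.

0.151 rad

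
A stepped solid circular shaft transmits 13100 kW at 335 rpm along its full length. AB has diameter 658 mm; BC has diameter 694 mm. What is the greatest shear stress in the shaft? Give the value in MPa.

ω = 2π·335/60 = 35.08 rad/s, so T = P/ω = 13100×10³ / 35.08 = 373400 N·m.
Under the same torque, τ_max = 16T/(πd³) is largest where d is smallest — segment AB (d = 658 mm).
τ_max = 16·373400/(π·(0.658)³) = 6.676×10^6 Pa.

6.68 MPa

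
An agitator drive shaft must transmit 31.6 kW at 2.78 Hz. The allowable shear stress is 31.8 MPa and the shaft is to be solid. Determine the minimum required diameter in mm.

66.2 mm

ω = 2π·2.78 = 17.47 rad/s, so T = P/ω = 31.6×10³ / 17.47 = 1809 N·m.
For a solid shaft τ_max = 16T/(πd³), so d = (16T/(π τ_allow))^(1/3) = (16·1809/(π·3.18×10^7))^(1/3) = 0.06617 m.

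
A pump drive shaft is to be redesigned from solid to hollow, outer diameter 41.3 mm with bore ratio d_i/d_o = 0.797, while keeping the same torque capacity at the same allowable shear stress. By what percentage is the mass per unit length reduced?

48.5 %

Equal τ_max and T ⇒ the solid shaft needs d_s³ = d_o³(1−k⁴), so d_s = 41.3·(1−0.797⁴)^(1/3) = 34.77 mm.
Area ratio A_h/A_s = d_o²(1−k²)/d_s² = (1−k²)/(1−k⁴)^(2/3) = 0.5148.
Mass saving = 1 − 0.5148 = 48.5 %.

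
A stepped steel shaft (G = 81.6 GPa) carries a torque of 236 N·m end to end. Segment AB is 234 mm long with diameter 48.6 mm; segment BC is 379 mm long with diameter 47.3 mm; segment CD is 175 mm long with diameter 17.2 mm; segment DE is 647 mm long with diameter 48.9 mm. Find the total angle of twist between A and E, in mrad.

65.7 mrad

J_AB = π(0.0486)⁴/32 = 5.48×10^-7 m⁴; J_BC = π(0.0473)⁴/32 = 4.91×10^-7 m⁴; J_CD = π(0.0172)⁴/32 = 8.59×10^-9 m⁴; J_DE = π(0.0489)⁴/32 = 5.61×10^-7 m⁴.
θ = (T/G)·Σ L_i/J_i = (236.0/81.6×10⁹)·(0.234/5.48×10^-7 + 0.379/4.91×10^-7 + 0.175/8.59×10^-9 + 0.647/5.61×10^-7) = 0.06570 rad.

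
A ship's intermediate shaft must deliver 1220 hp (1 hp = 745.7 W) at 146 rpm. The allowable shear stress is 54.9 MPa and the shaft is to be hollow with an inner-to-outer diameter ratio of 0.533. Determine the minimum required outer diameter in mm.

182 mm

ω = 2π·146/60 = 15.29 rad/s, so T = P/ω = 1220×745.7 / 15.29 = 59500 N·m.
For a hollow shaft with d_i/d_o = 0.533: τ_max = 16T/(π d_o³ (1−k⁴)), so d_o = [16T/(π τ_allow (1−k⁴))]^(1/3) = [16·59500/(π·5.49×10^7·0.9193)]^(1/3) = 0.1818 m.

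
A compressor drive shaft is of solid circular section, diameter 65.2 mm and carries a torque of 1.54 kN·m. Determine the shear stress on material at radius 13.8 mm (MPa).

12.0 MPa

J = πd⁴/32 = π(0.0652)⁴/32 = 1.774×10^-6 m⁴.
Shear stress varies linearly with radius: τ = T·r/J = 1540 × 0.0138 / 1.774×10^-6 = 1.198×10^7 Pa.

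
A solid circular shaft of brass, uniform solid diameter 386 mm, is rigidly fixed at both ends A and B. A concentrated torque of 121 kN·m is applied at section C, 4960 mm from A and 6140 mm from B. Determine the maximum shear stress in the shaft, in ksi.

0.860 ksi

With uniform GJ and both ends fixed, compatibility θ_AC = θ_CB gives T_A·a = T_B·b, together with T_A + T_B = T₀.
T_A = T₀·b/(a+b) = 121000·6140/11100 = 66930 N·m; T_B = 54070 N·m.
τ in each portion: τ_AC = 5.93×10^6 Pa, τ_CB = 4.79×10^6 Pa; maximum is in AC.
τ_max = T_AC·r/J = 66930·0.193/2.18×10^-3 = 5.927×10^6 Pa.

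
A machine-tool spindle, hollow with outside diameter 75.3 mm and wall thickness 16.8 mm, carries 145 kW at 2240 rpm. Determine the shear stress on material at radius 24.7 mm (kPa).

5340 kPa

ω = 2π·2240/60 = 234.6 rad/s, so T = P/ω = 145×10³ / 234.6 = 618.1 N·m.
J = π(d_o⁴ − d_i⁴)/32 = π(0.0753⁴ − 0.0417⁴)/32 = 2.859×10^-6 m⁴.
Shear stress varies linearly with radius: τ = T·r/J = 618.1 × 0.0247 / 2.859×10^-6 = 5.340×10^6 Pa.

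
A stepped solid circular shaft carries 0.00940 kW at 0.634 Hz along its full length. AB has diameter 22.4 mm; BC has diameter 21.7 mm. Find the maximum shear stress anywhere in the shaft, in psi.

ω = 2π·0.634 = 3.984 rad/s, so T = P/ω = 0.00940×10³ / 3.984 = 2.360 N·m.
Under the same torque, τ_max = 16T/(πd³) is largest where d is smallest — segment BC (d = 21.7 mm).
τ_max = 16·2.360/(π·(0.0217)³) = 1.176×10^6 Pa.

171 psi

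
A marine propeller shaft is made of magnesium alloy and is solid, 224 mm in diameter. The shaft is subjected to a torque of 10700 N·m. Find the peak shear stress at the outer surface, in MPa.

4.85 MPa

J = πd⁴/32 = π(0.224)⁴/32 = 2.472×10^-4 m⁴.
τ_max = T·r/J = 10700 × 0.112 / 2.472×10^-4 = 4.849×10^6 Pa.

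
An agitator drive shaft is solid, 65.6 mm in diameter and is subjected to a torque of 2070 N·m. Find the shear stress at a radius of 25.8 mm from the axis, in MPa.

29.4 MPa

J = πd⁴/32 = π(0.0656)⁴/32 = 1.818×10^-6 m⁴.
Shear stress varies linearly with radius: τ = T·r/J = 2070 × 0.0258 / 1.818×10^-6 = 2.937×10^7 Pa.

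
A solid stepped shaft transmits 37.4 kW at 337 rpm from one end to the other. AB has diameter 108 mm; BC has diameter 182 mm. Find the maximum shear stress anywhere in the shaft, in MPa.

4.28 MPa

ω = 2π·337/60 = 35.29 rad/s, so T = P/ω = 37.4×10³ / 35.29 = 1060 N·m.
Under the same torque, τ_max = 16T/(πd³) is largest where d is smallest — segment AB (d = 108 mm).
τ_max = 16·1060/(π·(0.108)³) = 4.285×10^6 Pa.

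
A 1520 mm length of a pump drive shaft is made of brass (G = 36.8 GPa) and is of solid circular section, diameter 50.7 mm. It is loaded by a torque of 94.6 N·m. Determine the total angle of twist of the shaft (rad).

J = πd⁴/32 = π(0.0507)⁴/32 = 6.487×10^-7 m⁴.
θ = T·L/(G·J) = 94.60 × 1.52 / (36.8×10⁹ × 6.487×10^-7) = 6.024×10^-3 rad.

0.00602 rad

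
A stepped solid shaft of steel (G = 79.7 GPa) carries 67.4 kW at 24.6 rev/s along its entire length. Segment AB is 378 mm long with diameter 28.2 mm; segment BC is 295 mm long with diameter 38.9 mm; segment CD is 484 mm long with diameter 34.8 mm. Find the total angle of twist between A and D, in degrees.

ω = 2π·24.6 = 154.6 rad/s, so T = P/ω = 67.4×10³ / 154.6 = 436.1 N·m.
J_AB = π(0.0282)⁴/32 = 6.21×10^-8 m⁴; J_BC = π(0.0389)⁴/32 = 2.25×10^-7 m⁴; J_CD = π(0.0348)⁴/32 = 1.44×10^-7 m⁴.
θ = (T/G)·Σ L_i/J_i = (436.1/79.7×10⁹)·(0.378/6.21×10^-8 + 0.295/2.25×10^-7 + 0.484/1.44×10^-7) = 0.05888 rad.

3.37°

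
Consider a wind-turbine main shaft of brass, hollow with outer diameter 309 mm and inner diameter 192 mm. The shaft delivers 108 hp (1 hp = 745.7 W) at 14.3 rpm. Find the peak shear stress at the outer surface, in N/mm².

ω = 2π·14.3/60 = 1.497 rad/s, so T = P/ω = 108×745.7 / 1.497 = 53780 N·m.
J = π(d_o⁴ − d_i⁴)/32 = π(0.309⁴ − 0.192⁴)/32 = 7.616×10^-4 m⁴.
τ_max = T·r/J = 53780 × 0.154 / 7.616×10^-4 = 1.091×10^7 Pa.

10.9 N/mm²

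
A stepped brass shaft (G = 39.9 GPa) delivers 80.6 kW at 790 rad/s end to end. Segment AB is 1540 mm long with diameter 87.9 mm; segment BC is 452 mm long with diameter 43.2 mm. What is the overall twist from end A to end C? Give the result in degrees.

0.232°

ω = 790 rad/s, so T = P/ω = 80.6×10³ / 790.0 = 102.0 N·m.
J_AB = π(0.0879)⁴/32 = 5.86×10^-6 m⁴; J_BC = π(0.0432)⁴/32 = 3.42×10^-7 m⁴.
θ = (T/G)·Σ L_i/J_i = (102.0/39.9×10⁹)·(1.54/5.86×10^-6 + 0.452/3.42×10^-7) = 4.052×10^-3 rad.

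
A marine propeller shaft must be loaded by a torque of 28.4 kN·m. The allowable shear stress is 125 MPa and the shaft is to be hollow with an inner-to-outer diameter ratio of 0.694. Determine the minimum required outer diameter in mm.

For a hollow shaft with d_i/d_o = 0.694: τ_max = 16T/(π d_o³ (1−k⁴)), so d_o = [16T/(π τ_allow (1−k⁴))]^(1/3) = [16·28400/(π·1.25×10^8·0.7680)]^(1/3) = 0.1146 m.

115 mm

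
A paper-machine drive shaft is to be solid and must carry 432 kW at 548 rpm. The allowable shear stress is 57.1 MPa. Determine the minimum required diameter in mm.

87.6 mm

ω = 2π·548/60 = 57.39 rad/s, so T = P/ω = 432×10³ / 57.39 = 7528 N·m.
For a solid shaft τ_max = 16T/(πd³), so d = (16T/(π τ_allow))^(1/3) = (16·7528/(π·5.71×10^7))^(1/3) = 0.08757 m.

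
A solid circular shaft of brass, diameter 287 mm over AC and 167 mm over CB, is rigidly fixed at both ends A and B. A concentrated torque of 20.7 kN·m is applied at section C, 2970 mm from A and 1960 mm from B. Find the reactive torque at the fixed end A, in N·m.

17600 N·m

Compatibility: T_A·a/J_AC = T_B·b/J_CB with T_A + T_B = T₀.
J_AC = 6.66×10^-4 m⁴, J_CB = 7.64×10^-5 m⁴, so T_A = T₀·(J_AC/a)/((J_AC/a)+(J_CB/b)) = 17640 N·m, T_B = 3064 N·m.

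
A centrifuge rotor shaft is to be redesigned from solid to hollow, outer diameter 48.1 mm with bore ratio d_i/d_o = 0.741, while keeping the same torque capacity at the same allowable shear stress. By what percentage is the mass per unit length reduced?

42.7 %

Equal τ_max and T ⇒ the solid shaft needs d_s³ = d_o³(1−k⁴), so d_s = 48.1·(1−0.741⁴)^(1/3) = 42.68 mm.
Area ratio A_h/A_s = d_o²(1−k²)/d_s² = (1−k²)/(1−k⁴)^(2/3) = 0.5728.
Mass saving = 1 − 0.5728 = 42.7 %.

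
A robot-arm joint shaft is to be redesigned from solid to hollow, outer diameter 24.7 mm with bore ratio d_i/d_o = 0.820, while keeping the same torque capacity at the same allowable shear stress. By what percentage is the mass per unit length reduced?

51.1 %

Equal τ_max and T ⇒ the solid shaft needs d_s³ = d_o³(1−k⁴), so d_s = 24.7·(1−0.820⁴)^(1/3) = 20.21 mm.
Area ratio A_h/A_s = d_o²(1−k²)/d_s² = (1−k²)/(1−k⁴)^(2/3) = 0.4893.
Mass saving = 1 − 0.4893 = 51.1 %.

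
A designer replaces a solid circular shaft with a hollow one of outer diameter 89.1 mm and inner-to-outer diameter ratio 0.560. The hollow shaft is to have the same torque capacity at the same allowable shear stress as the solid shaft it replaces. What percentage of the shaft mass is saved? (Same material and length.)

26.5 %

Equal τ_max and T ⇒ the solid shaft needs d_s³ = d_o³(1−k⁴), so d_s = 89.1·(1−0.560⁴)^(1/3) = 86.08 mm.
Area ratio A_h/A_s = d_o²(1−k²)/d_s² = (1−k²)/(1−k⁴)^(2/3) = 0.7354.
Mass saving = 1 − 0.7354 = 26.5 %.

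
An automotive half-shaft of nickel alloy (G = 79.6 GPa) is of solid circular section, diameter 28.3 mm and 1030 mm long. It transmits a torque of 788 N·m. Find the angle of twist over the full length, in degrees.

9.28°

J = πd⁴/32 = π(0.0283)⁴/32 = 6.297×10^-8 m⁴.
θ = T·L/(G·J) = 788.0 × 1.03 / (79.6×10⁹ × 6.297×10^-8) = 0.1619 rad.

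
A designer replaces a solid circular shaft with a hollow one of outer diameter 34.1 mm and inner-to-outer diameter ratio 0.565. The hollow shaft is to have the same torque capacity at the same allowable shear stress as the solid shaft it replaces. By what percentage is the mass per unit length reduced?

26.9 %

Equal τ_max and T ⇒ the solid shaft needs d_s³ = d_o³(1−k⁴), so d_s = 34.1·(1−0.565⁴)^(1/3) = 32.90 mm.
Area ratio A_h/A_s = d_o²(1−k²)/d_s² = (1−k²)/(1−k⁴)^(2/3) = 0.7313.
Mass saving = 1 − 0.7313 = 26.9 %.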